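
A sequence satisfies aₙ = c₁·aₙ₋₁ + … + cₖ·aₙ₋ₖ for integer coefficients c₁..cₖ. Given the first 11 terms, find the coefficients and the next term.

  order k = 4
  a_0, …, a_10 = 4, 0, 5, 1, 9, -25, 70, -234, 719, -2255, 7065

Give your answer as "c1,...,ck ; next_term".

  a_4 = -2·1 + 3·5 + -2·0 + -1·4 = 9
  a_5 = -2·9 + 3·1 + -2·5 + -1·0 = -25
  a_6 = -2·-25 + 3·9 + -2·1 + -1·5 = 70
  a_7 = -2·70 + 3·-25 + -2·9 + -1·1 = -234
  a_8 = -2·-234 + 3·70 + -2·-25 + -1·9 = 719
  a_9 = -2·719 + 3·-234 + -2·70 + -1·-25 = -2255
  a_10 = -2·-2255 + 3·719 + -2·-234 + -1·70 = 7065
  a_11 = -2·7065 + 3·-2255 + -2·719 + -1·-234 = -22099

-2,3,-2,-1 ; -22099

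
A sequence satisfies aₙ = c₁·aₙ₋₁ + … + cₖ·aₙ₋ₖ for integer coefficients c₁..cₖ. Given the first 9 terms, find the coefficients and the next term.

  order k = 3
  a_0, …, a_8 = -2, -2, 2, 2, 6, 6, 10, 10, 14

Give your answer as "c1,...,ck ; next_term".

  a_3 = 1·2 + 1·-2 + -1·-2 = 2
  a_4 = 1·2 + 1·2 + -1·-2 = 6
  a_5 = 1·6 + 1·2 + -1·2 = 6
  a_6 = 1·6 + 1·6 + -1·2 = 10
  a_7 = 1·10 + 1·6 + -1·6 = 10
  a_8 = 1·10 + 1·10 + -1·6 = 14
  a_9 = 1·14 + 1·10 + -1·10 = 14

1,1,-1 ; 14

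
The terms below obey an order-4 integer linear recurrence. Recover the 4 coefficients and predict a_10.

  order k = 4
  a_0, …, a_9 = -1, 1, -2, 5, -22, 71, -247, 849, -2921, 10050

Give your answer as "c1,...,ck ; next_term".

  a_4 = -2·5 + 4·-2 + -3·1 + 1·-1 = -22
  a_5 = -2·-22 + 4·5 + -3·-2 + 1·1 = 71
  a_6 = -2·71 + 4·-22 + -3·5 + 1·-2 = -247
  a_7 = -2·-247 + 4·71 + -3·-22 + 1·5 = 849
  a_8 = -2·849 + 4·-247 + -3·71 + 1·-22 = -2921
  a_9 = -2·-2921 + 4·849 + -3·-247 + 1·71 = 10050
  a_10 = -2·10050 + 4·-2921 + -3·849 + 1·-247 = -34578

-2,4,-3,1 ; -34578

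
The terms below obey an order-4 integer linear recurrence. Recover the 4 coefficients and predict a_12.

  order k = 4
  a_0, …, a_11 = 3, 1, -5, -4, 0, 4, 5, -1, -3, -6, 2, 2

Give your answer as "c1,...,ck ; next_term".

  a_4 = -1·-4 + 0·-5 + -1·1 + -1·3 = 0
  a_5 = -1·0 + 0·-4 + -1·-5 + -1·1 = 4
  a_6 = -1·4 + 0·0 + -1·-4 + -1·-5 = 5
  a_7 = -1·5 + 0·4 + -1·0 + -1·-4 = -1
  a_8 = -1·-1 + 0·5 + -1·4 + -1·0 = -3
  a_9 = -1·-3 + 0·-1 + -1·5 + -1·4 = -6
  a_10 = -1·-6 + 0·-3 + -1·-1 + -1·5 = 2
  a_11 = -1·2 + 0·-6 + -1·-3 + -1·-1 = 2
  a_12 = -1·2 + 0·2 + -1·-6 + -1·-3 = 7

-1,0,-1,-1 ; 7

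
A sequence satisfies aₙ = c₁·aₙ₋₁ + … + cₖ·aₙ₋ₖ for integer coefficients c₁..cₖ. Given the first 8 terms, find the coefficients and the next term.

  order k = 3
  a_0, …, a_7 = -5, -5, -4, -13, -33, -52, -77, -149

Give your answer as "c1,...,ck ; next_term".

  a_3 = 2·-4 + -2·-5 + 3·-5 = -13
  a_4 = 2·-13 + -2·-4 + 3·-5 = -33
  a_5 = 2·-33 + -2·-13 + 3·-4 = -52
  a_6 = 2·-52 + -2·-33 + 3·-13 = -77
  a_7 = 2·-77 + -2·-52 + 3·-33 = -149
  a_8 = 2·-149 + -2·-77 + 3·-52 = -300

2,-2,3 ; -300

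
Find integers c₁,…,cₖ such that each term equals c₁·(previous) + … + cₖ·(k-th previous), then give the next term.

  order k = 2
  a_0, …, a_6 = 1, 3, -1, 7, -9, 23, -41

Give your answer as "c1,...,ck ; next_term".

  a_2 = -1·3 + 2·1 = -1
  a_3 = -1·-1 + 2·3 = 7
  a_4 = -1·7 + 2·-1 = -9
  a_5 = -1·-9 + 2·7 = 23
  a_6 = -1·23 + 2·-9 = -41
  a_7 = -1·-41 + 2·23 = 87

-1,2 ; 87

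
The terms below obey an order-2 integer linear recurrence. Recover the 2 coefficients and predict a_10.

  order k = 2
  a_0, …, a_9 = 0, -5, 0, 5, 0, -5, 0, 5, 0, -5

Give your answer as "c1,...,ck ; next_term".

0,-1 ; 0

  a_2 = 0·-5 + -1·0 = 0
  a_3 = 0·0 + -1·-5 = 5
  a_4 = 0·5 + -1·0 = 0
  a_5 = 0·0 + -1·5 = -5
  a_6 = 0·-5 + -1·0 = 0
  a_7 = 0·0 + -1·-5 = 5
  a_8 = 0·5 + -1·0 = 0
  a_9 = 0·0 + -1·5 = -5
  a_10 = 0·-5 + -1·0 = 0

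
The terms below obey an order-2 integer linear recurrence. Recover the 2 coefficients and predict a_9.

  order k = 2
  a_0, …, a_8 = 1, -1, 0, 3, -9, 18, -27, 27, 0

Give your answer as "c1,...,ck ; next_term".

-3,-3 ; -81

  a_2 = -3·-1 + -3·1 = 0
  a_3 = -3·0 + -3·-1 = 3
  a_4 = -3·3 + -3·0 = -9
  a_5 = -3·-9 + -3·3 = 18
  a_6 = -3·18 + -3·-9 = -27
  a_7 = -3·-27 + -3·18 = 27
  a_8 = -3·27 + -3·-27 = 0
  a_9 = -3·0 + -3·27 = -81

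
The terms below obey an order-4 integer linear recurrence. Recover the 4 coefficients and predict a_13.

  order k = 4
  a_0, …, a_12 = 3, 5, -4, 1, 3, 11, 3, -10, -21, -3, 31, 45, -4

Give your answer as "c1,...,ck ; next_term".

1,-1,-1,1 ; -83

  a_4 = 1·1 + -1·-4 + -1·5 + 1·3 = 3
  a_5 = 1·3 + -1·1 + -1·-4 + 1·5 = 11
  a_6 = 1·11 + -1·3 + -1·1 + 1·-4 = 3
  a_7 = 1·3 + -1·11 + -1·3 + 1·1 = -10
  a_8 = 1·-10 + -1·3 + -1·11 + 1·3 = -21
  a_9 = 1·-21 + -1·-10 + -1·3 + 1·11 = -3
  a_10 = 1·-3 + -1·-21 + -1·-10 + 1·3 = 31
  a_11 = 1·31 + -1·-3 + -1·-21 + 1·-10 = 45
  a_12 = 1·45 + -1·31 + -1·-3 + 1·-21 = -4
  a_13 = 1·-4 + -1·45 + -1·31 + 1·-3 = -83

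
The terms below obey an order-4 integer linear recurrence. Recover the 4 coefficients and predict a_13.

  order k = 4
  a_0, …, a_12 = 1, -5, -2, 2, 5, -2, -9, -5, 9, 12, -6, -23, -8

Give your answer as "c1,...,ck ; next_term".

1,-1,0,1 ; 27

  a_4 = 1·2 + -1·-2 + 0·-5 + 1·1 = 5
  a_5 = 1·5 + -1·2 + 0·-2 + 1·-5 = -2
  a_6 = 1·-2 + -1·5 + 0·2 + 1·-2 = -9
  a_7 = 1·-9 + -1·-2 + 0·5 + 1·2 = -5
  a_8 = 1·-5 + -1·-9 + 0·-2 + 1·5 = 9
  a_9 = 1·9 + -1·-5 + 0·-9 + 1·-2 = 12
  a_10 = 1·12 + -1·9 + 0·-5 + 1·-9 = -6
  a_11 = 1·-6 + -1·12 + 0·9 + 1·-5 = -23
  a_12 = 1·-23 + -1·-6 + 0·12 + 1·9 = -8
  a_13 = 1·-8 + -1·-23 + 0·-6 + 1·12 = 27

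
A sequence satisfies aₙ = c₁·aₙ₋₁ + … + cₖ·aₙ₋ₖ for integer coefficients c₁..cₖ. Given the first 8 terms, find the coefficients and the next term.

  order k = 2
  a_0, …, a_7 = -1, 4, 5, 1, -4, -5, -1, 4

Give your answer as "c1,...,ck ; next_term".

1,-1 ; 5

  a_2 = 1·4 + -1·-1 = 5
  a_3 = 1·5 + -1·4 = 1
  a_4 = 1·1 + -1·5 = -4
  a_5 = 1·-4 + -1·1 = -5
  a_6 = 1·-5 + -1·-4 = -1
  a_7 = 1·-1 + -1·-5 = 4
  a_8 = 1·4 + -1·-1 = 5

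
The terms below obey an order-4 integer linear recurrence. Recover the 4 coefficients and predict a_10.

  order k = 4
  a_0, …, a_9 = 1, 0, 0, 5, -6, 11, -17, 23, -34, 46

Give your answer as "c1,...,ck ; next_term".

-1,1,0,-1 ; -63

  a_4 = -1·5 + 1·0 + 0·0 + -1·1 = -6
  a_5 = -1·-6 + 1·5 + 0·0 + -1·0 = 11
  a_6 = -1·11 + 1·-6 + 0·5 + -1·0 = -17
  a_7 = -1·-17 + 1·11 + 0·-6 + -1·5 = 23
  a_8 = -1·23 + 1·-17 + 0·11 + -1·-6 = -34
  a_9 = -1·-34 + 1·23 + 0·-17 + -1·11 = 46
  a_10 = -1·46 + 1·-34 + 0·23 + -1·-17 = -63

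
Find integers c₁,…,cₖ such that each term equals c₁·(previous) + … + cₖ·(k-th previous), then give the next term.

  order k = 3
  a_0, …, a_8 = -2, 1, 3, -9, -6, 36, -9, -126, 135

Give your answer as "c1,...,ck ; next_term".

  a_3 = 0·3 + -3·1 + 3·-2 = -9
  a_4 = 0·-9 + -3·3 + 3·1 = -6
  a_5 = 0·-6 + -3·-9 + 3·3 = 36
  a_6 = 0·36 + -3·-6 + 3·-9 = -9
  a_7 = 0·-9 + -3·36 + 3·-6 = -126
  a_8 = 0·-126 + -3·-9 + 3·36 = 135
  a_9 = 0·135 + -3·-126 + 3·-9 = 351

0,-3,3 ; 351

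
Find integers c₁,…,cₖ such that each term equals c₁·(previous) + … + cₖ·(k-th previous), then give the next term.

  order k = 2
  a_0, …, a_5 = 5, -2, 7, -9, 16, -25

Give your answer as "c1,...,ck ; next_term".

  a_2 = -1·-2 + 1·5 = 7
  a_3 = -1·7 + 1·-2 = -9
  a_4 = -1·-9 + 1·7 = 16
  a_5 = -1·16 + 1·-9 = -25
  a_6 = -1·-25 + 1·16 = 41

-1,1 ; 41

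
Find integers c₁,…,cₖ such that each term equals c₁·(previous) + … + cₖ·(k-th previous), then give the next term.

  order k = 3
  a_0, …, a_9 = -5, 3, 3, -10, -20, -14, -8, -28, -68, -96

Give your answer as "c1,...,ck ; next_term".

  a_3 = 2·3 + -2·3 + 2·-5 = -10
  a_4 = 2·-10 + -2·3 + 2·3 = -20
  a_5 = 2·-20 + -2·-10 + 2·3 = -14
  a_6 = 2·-14 + -2·-20 + 2·-10 = -8
  a_7 = 2·-8 + -2·-14 + 2·-20 = -28
  a_8 = 2·-28 + -2·-8 + 2·-14 = -68
  a_9 = 2·-68 + -2·-28 + 2·-8 = -96
  a_10 = 2·-96 + -2·-68 + 2·-28 = -112

2,-2,2 ; -112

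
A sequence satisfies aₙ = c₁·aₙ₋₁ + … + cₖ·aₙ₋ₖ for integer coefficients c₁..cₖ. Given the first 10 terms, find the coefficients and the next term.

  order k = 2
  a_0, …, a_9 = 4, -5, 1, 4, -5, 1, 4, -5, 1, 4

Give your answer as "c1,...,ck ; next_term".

-1,-1 ; -5

  a_2 = -1·-5 + -1·4 = 1
  a_3 = -1·1 + -1·-5 = 4
  a_4 = -1·4 + -1·1 = -5
  a_5 = -1·-5 + -1·4 = 1
  a_6 = -1·1 + -1·-5 = 4
  a_7 = -1·4 + -1·1 = -5
  a_8 = -1·-5 + -1·4 = 1
  a_9 = -1·1 + -1·-5 = 4
  a_10 = -1·4 + -1·1 = -5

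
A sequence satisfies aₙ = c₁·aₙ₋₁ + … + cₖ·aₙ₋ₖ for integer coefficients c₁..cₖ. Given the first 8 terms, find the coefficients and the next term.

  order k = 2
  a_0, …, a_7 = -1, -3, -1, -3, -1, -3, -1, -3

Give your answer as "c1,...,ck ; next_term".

0,1 ; -1

  a_2 = 0·-3 + 1·-1 = -1
  a_3 = 0·-1 + 1·-3 = -3
  a_4 = 0·-3 + 1·-1 = -1
  a_5 = 0·-1 + 1·-3 = -3
  a_6 = 0·-3 + 1·-1 = -1
  a_7 = 0·-1 + 1·-3 = -3
  a_8 = 0·-3 + 1·-1 = -1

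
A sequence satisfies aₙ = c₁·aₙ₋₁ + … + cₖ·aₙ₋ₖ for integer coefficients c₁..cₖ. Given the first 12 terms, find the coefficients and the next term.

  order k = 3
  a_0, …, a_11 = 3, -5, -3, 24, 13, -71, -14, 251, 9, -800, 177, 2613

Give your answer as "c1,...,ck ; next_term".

  a_3 = 1·-3 + -3·-5 + 4·3 = 24
  a_4 = 1·24 + -3·-3 + 4·-5 = 13
  a_5 = 1·13 + -3·24 + 4·-3 = -71
  a_6 = 1·-71 + -3·13 + 4·24 = -14
  a_7 = 1·-14 + -3·-71 + 4·13 = 251
  a_8 = 1·251 + -3·-14 + 4·-71 = 9
  a_9 = 1·9 + -3·251 + 4·-14 = -800
  a_10 = 1·-800 + -3·9 + 4·251 = 177
  a_11 = 1·177 + -3·-800 + 4·9 = 2613
  a_12 = 1·2613 + -3·177 + 4·-800 = -1118

1,-3,4 ; -1118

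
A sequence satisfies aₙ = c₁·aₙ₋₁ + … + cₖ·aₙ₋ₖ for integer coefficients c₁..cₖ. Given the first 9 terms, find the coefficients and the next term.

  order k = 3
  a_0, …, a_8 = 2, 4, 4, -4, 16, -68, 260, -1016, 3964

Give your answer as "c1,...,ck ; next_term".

  a_3 = -3·4 + 3·4 + -2·2 = -4
  a_4 = -3·-4 + 3·4 + -2·4 = 16
  a_5 = -3·16 + 3·-4 + -2·4 = -68
  a_6 = -3·-68 + 3·16 + -2·-4 = 260
  a_7 = -3·260 + 3·-68 + -2·16 = -1016
  a_8 = -3·-1016 + 3·260 + -2·-68 = 3964
  a_9 = -3·3964 + 3·-1016 + -2·260 = -15460

-3,3,-2 ; -15460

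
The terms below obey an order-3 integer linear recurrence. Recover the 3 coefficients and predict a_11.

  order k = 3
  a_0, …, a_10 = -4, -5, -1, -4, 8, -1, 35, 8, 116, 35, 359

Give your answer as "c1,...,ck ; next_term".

  a_3 = 1·-1 + 3·-5 + -3·-4 = -4
  a_4 = 1·-4 + 3·-1 + -3·-5 = 8
  a_5 = 1·8 + 3·-4 + -3·-1 = -1
  a_6 = 1·-1 + 3·8 + -3·-4 = 35
  a_7 = 1·35 + 3·-1 + -3·8 = 8
  a_8 = 1·8 + 3·35 + -3·-1 = 116
  a_9 = 1·116 + 3·8 + -3·35 = 35
  a_10 = 1·35 + 3·116 + -3·8 = 359
  a_11 = 1·359 + 3·35 + -3·116 = 116

1,3,-3 ; 116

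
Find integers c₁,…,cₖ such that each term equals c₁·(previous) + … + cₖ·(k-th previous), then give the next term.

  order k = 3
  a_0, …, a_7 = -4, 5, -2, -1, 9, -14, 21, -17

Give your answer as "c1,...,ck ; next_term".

-1,1,2 ; 10

  a_3 = -1·-2 + 1·5 + 2·-4 = -1
  a_4 = -1·-1 + 1·-2 + 2·5 = 9
  a_5 = -1·9 + 1·-1 + 2·-2 = -14
  a_6 = -1·-14 + 1·9 + 2·-1 = 21
  a_7 = -1·21 + 1·-14 + 2·9 = -17
  a_8 = -1·-17 + 1·21 + 2·-14 = 10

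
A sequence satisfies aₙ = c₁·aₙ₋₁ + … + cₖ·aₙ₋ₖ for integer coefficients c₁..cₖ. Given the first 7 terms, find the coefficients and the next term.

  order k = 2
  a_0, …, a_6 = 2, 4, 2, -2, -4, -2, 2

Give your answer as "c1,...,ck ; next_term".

1,-1 ; 4

  a_2 = 1·4 + -1·2 = 2
  a_3 = 1·2 + -1·4 = -2
  a_4 = 1·-2 + -1·2 = -4
  a_5 = 1·-4 + -1·-2 = -2
  a_6 = 1·-2 + -1·-4 = 2
  a_7 = 1·2 + -1·-2 = 4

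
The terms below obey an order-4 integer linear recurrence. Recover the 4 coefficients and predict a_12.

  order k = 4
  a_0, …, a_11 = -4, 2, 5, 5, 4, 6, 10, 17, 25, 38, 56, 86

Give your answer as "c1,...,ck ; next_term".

1,1,-1,1 ; 129

  a_4 = 1·5 + 1·5 + -1·2 + 1·-4 = 4
  a_5 = 1·4 + 1·5 + -1·5 + 1·2 = 6
  a_6 = 1·6 + 1·4 + -1·5 + 1·5 = 10
  a_7 = 1·10 + 1·6 + -1·4 + 1·5 = 17
  a_8 = 1·17 + 1·10 + -1·6 + 1·4 = 25
  a_9 = 1·25 + 1·17 + -1·10 + 1·6 = 38
  a_10 = 1·38 + 1·25 + -1·17 + 1·10 = 56
  a_11 = 1·56 + 1·38 + -1·25 + 1·17 = 86
  a_12 = 1·86 + 1·56 + -1·38 + 1·25 = 129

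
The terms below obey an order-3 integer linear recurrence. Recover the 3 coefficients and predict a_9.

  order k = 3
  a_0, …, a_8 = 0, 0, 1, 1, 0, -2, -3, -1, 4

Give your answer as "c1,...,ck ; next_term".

  a_3 = 1·1 + -1·0 + -1·0 = 1
  a_4 = 1·1 + -1·1 + -1·0 = 0
  a_5 = 1·0 + -1·1 + -1·1 = -2
  a_6 = 1·-2 + -1·0 + -1·1 = -3
  a_7 = 1·-3 + -1·-2 + -1·0 = -1
  a_8 = 1·-1 + -1·-3 + -1·-2 = 4
  a_9 = 1·4 + -1·-1 + -1·-3 = 8

1,-1,-1 ; 8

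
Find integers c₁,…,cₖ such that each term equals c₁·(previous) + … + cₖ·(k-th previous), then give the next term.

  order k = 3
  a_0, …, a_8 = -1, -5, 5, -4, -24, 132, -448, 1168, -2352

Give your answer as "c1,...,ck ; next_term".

  a_3 = -4·5 + -4·-5 + 4·-1 = -4
  a_4 = -4·-4 + -4·5 + 4·-5 = -24
  a_5 = -4·-24 + -4·-4 + 4·5 = 132
  a_6 = -4·132 + -4·-24 + 4·-4 = -448
  a_7 = -4·-448 + -4·132 + 4·-24 = 1168
  a_8 = -4·1168 + -4·-448 + 4·132 = -2352
  a_9 = -4·-2352 + -4·1168 + 4·-448 = 2944

-4,-4,4 ; 2944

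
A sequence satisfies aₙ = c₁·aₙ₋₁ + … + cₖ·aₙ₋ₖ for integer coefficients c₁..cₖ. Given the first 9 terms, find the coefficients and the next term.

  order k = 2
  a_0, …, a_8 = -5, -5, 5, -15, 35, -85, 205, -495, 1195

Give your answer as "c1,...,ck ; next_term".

  a_2 = -2·-5 + 1·-5 = 5
  a_3 = -2·5 + 1·-5 = -15
  a_4 = -2·-15 + 1·5 = 35
  a_5 = -2·35 + 1·-15 = -85
  a_6 = -2·-85 + 1·35 = 205
  a_7 = -2·205 + 1·-85 = -495
  a_8 = -2·-495 + 1·205 = 1195
  a_9 = -2·1195 + 1·-495 = -2885

-2,1 ; -2885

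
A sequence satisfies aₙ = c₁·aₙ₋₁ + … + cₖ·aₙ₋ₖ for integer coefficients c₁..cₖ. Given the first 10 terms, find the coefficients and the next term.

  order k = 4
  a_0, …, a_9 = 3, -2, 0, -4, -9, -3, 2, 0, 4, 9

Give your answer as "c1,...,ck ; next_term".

  a_4 = 1·-4 + -1·0 + 1·-2 + -1·3 = -9
  a_5 = 1·-9 + -1·-4 + 1·0 + -1·-2 = -3
  a_6 = 1·-3 + -1·-9 + 1·-4 + -1·0 = 2
  a_7 = 1·2 + -1·-3 + 1·-9 + -1·-4 = 0
  a_8 = 1·0 + -1·2 + 1·-3 + -1·-9 = 4
  a_9 = 1·4 + -1·0 + 1·2 + -1·-3 = 9
  a_10 = 1·9 + -1·4 + 1·0 + -1·2 = 3

1,-1,1,-1 ; 3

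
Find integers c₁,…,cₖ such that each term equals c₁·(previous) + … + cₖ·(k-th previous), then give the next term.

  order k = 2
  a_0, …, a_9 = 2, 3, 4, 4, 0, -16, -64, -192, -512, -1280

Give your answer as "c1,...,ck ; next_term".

  a_2 = 4·3 + -4·2 = 4
  a_3 = 4·4 + -4·3 = 4
  a_4 = 4·4 + -4·4 = 0
  a_5 = 4·0 + -4·4 = -16
  a_6 = 4·-16 + -4·0 = -64
  a_7 = 4·-64 + -4·-16 = -192
  a_8 = 4·-192 + -4·-64 = -512
  a_9 = 4·-512 + -4·-192 = -1280
  a_10 = 4·-1280 + -4·-512 = -3072

4,-4 ; -3072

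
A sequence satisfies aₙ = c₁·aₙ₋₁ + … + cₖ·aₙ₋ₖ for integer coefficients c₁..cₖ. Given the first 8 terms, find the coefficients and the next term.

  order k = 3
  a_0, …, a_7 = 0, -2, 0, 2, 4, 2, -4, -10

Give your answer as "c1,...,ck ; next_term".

  a_3 = 1·0 + -1·-2 + -1·0 = 2
  a_4 = 1·2 + -1·0 + -1·-2 = 4
  a_5 = 1·4 + -1·2 + -1·0 = 2
  a_6 = 1·2 + -1·4 + -1·2 = -4
  a_7 = 1·-4 + -1·2 + -1·4 = -10
  a_8 = 1·-10 + -1·-4 + -1·2 = -8

1,-1,-1 ; -8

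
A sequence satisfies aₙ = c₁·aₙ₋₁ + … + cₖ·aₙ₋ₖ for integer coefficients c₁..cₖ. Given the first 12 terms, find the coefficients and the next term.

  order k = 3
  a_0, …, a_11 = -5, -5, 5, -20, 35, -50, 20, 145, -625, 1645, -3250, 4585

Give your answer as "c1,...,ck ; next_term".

  a_3 = -3·5 + -2·-5 + 3·-5 = -20
  a_4 = -3·-20 + -2·5 + 3·-5 = 35
  a_5 = -3·35 + -2·-20 + 3·5 = -50
  a_6 = -3·-50 + -2·35 + 3·-20 = 20
  a_7 = -3·20 + -2·-50 + 3·35 = 145
  a_8 = -3·145 + -2·20 + 3·-50 = -625
  a_9 = -3·-625 + -2·145 + 3·20 = 1645
  a_10 = -3·1645 + -2·-625 + 3·145 = -3250
  a_11 = -3·-3250 + -2·1645 + 3·-625 = 4585
  a_12 = -3·4585 + -2·-3250 + 3·1645 = -2320

-3,-2,3 ; -2320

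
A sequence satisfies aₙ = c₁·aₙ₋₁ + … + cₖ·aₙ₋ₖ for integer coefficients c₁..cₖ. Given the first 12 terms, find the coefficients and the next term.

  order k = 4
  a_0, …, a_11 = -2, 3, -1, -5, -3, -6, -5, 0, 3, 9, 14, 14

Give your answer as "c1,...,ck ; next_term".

1,0,0,-1 ; 11

  a_4 = 1·-5 + 0·-1 + 0·3 + -1·-2 = -3
  a_5 = 1·-3 + 0·-5 + 0·-1 + -1·3 = -6
  a_6 = 1·-6 + 0·-3 + 0·-5 + -1·-1 = -5
  a_7 = 1·-5 + 0·-6 + 0·-3 + -1·-5 = 0
  a_8 = 1·0 + 0·-5 + 0·-6 + -1·-3 = 3
  a_9 = 1·3 + 0·0 + 0·-5 + -1·-6 = 9
  a_10 = 1·9 + 0·3 + 0·0 + -1·-5 = 14
  a_11 = 1·14 + 0·9 + 0·3 + -1·0 = 14
  a_12 = 1·14 + 0·14 + 0·9 + -1·3 = 11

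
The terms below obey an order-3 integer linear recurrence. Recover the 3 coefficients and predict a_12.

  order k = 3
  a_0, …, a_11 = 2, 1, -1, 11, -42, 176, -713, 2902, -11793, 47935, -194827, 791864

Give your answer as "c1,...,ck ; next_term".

-4,1,3 ; -3218478

  a_3 = -4·-1 + 1·1 + 3·2 = 11
  a_4 = -4·11 + 1·-1 + 3·1 = -42
  a_5 = -4·-42 + 1·11 + 3·-1 = 176
  a_6 = -4·176 + 1·-42 + 3·11 = -713
  a_7 = -4·-713 + 1·176 + 3·-42 = 2902
  a_8 = -4·2902 + 1·-713 + 3·176 = -11793
  a_9 = -4·-11793 + 1·2902 + 3·-713 = 47935
  a_10 = -4·47935 + 1·-11793 + 3·2902 = -194827
  a_11 = -4·-194827 + 1·47935 + 3·-11793 = 791864
  a_12 = -4·791864 + 1·-194827 + 3·47935 = -3218478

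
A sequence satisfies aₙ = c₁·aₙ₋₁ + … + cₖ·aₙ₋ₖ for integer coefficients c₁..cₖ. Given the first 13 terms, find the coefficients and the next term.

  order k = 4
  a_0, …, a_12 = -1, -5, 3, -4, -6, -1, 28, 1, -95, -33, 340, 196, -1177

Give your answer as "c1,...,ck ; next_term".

0,-3,-1,2 ; -994

  a_4 = 0·-4 + -3·3 + -1·-5 + 2·-1 = -6
  a_5 = 0·-6 + -3·-4 + -1·3 + 2·-5 = -1
  a_6 = 0·-1 + -3·-6 + -1·-4 + 2·3 = 28
  a_7 = 0·28 + -3·-1 + -1·-6 + 2·-4 = 1
  a_8 = 0·1 + -3·28 + -1·-1 + 2·-6 = -95
  a_9 = 0·-95 + -3·1 + -1·28 + 2·-1 = -33
  a_10 = 0·-33 + -3·-95 + -1·1 + 2·28 = 340
  a_11 = 0·340 + -3·-33 + -1·-95 + 2·1 = 196
  a_12 = 0·196 + -3·340 + -1·-33 + 2·-95 = -1177
  a_13 = 0·-1177 + -3·196 + -1·340 + 2·-33 = -994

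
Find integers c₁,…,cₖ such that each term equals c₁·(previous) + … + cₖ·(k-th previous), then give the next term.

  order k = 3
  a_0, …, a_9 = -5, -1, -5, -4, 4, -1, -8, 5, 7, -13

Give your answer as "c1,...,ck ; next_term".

0,-1,1 ; -2

  a_3 = 0·-5 + -1·-1 + 1·-5 = -4
  a_4 = 0·-4 + -1·-5 + 1·-1 = 4
  a_5 = 0·4 + -1·-4 + 1·-5 = -1
  a_6 = 0·-1 + -1·4 + 1·-4 = -8
  a_7 = 0·-8 + -1·-1 + 1·4 = 5
  a_8 = 0·5 + -1·-8 + 1·-1 = 7
  a_9 = 0·7 + -1·5 + 1·-8 = -13
  a_10 = 0·-13 + -1·7 + 1·5 = -2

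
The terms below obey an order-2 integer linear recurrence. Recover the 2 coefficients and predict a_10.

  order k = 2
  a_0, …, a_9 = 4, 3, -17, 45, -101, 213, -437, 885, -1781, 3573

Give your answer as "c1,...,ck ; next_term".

-3,-2 ; -7157

  a_2 = -3·3 + -2·4 = -17
  a_3 = -3·-17 + -2·3 = 45
  a_4 = -3·45 + -2·-17 = -101
  a_5 = -3·-101 + -2·45 = 213
  a_6 = -3·213 + -2·-101 = -437
  a_7 = -3·-437 + -2·213 = 885
  a_8 = -3·885 + -2·-437 = -1781
  a_9 = -3·-1781 + -2·885 = 3573
  a_10 = -3·3573 + -2·-1781 = -7157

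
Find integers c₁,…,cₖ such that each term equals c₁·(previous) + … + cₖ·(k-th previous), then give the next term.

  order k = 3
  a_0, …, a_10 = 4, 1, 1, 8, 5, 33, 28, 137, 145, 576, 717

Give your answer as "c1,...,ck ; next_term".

  a_3 = 0·1 + 4·1 + 1·4 = 8
  a_4 = 0·8 + 4·1 + 1·1 = 5
  a_5 = 0·5 + 4·8 + 1·1 = 33
  a_6 = 0·33 + 4·5 + 1·8 = 28
  a_7 = 0·28 + 4·33 + 1·5 = 137
  a_8 = 0·137 + 4·28 + 1·33 = 145
  a_9 = 0·145 + 4·137 + 1·28 = 576
  a_10 = 0·576 + 4·145 + 1·137 = 717
  a_11 = 0·717 + 4·576 + 1·145 = 2449

0,4,1 ; 2449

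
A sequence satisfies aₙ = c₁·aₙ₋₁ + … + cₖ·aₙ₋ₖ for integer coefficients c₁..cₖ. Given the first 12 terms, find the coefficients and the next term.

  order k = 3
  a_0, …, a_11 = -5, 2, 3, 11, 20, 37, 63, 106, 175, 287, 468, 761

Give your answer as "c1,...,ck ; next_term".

  a_3 = 2·3 + 0·2 + -1·-5 = 11
  a_4 = 2·11 + 0·3 + -1·2 = 20
  a_5 = 2·20 + 0·11 + -1·3 = 37
  a_6 = 2·37 + 0·20 + -1·11 = 63
  a_7 = 2·63 + 0·37 + -1·20 = 106
  a_8 = 2·106 + 0·63 + -1·37 = 175
  a_9 = 2·175 + 0·106 + -1·63 = 287
  a_10 = 2·287 + 0·175 + -1·106 = 468
  a_11 = 2·468 + 0·287 + -1·175 = 761
  a_12 = 2·761 + 0·468 + -1·287 = 1235

2,0,-1 ; 1235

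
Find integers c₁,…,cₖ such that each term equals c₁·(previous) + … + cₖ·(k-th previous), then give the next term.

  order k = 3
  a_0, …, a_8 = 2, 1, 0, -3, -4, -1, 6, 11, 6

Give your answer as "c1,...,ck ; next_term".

1,-1,-1 ; -11

  a_3 = 1·0 + -1·1 + -1·2 = -3
  a_4 = 1·-3 + -1·0 + -1·1 = -4
  a_5 = 1·-4 + -1·-3 + -1·0 = -1
  a_6 = 1·-1 + -1·-4 + -1·-3 = 6
  a_7 = 1·6 + -1·-1 + -1·-4 = 11
  a_8 = 1·11 + -1·6 + -1·-1 = 6
  a_9 = 1·6 + -1·11 + -1·6 = -11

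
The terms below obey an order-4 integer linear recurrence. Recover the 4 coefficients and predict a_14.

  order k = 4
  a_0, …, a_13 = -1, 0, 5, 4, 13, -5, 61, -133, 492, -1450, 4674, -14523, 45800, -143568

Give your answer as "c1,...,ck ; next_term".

-2,4,1,-1 ; 451139

  a_4 = -2·4 + 4·5 + 1·0 + -1·-1 = 13
  a_5 = -2·13 + 4·4 + 1·5 + -1·0 = -5
  a_6 = -2·-5 + 4·13 + 1·4 + -1·5 = 61
  a_7 = -2·61 + 4·-5 + 1·13 + -1·4 = -133
  a_8 = -2·-133 + 4·61 + 1·-5 + -1·13 = 492
  a_9 = -2·492 + 4·-133 + 1·61 + -1·-5 = -1450
  a_10 = -2·-1450 + 4·492 + 1·-133 + -1·61 = 4674
  a_11 = -2·4674 + 4·-1450 + 1·492 + -1·-133 = -14523
  a_12 = -2·-14523 + 4·4674 + 1·-1450 + -1·492 = 45800
  a_13 = -2·45800 + 4·-14523 + 1·4674 + -1·-1450 = -143568
  a_14 = -2·-143568 + 4·45800 + 1·-14523 + -1·4674 = 451139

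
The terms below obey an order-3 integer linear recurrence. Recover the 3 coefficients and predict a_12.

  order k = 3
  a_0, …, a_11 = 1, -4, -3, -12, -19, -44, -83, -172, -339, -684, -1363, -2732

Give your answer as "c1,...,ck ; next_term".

  a_3 = 2·-3 + 1·-4 + -2·1 = -12
  a_4 = 2·-12 + 1·-3 + -2·-4 = -19
  a_5 = 2·-19 + 1·-12 + -2·-3 = -44
  a_6 = 2·-44 + 1·-19 + -2·-12 = -83
  a_7 = 2·-83 + 1·-44 + -2·-19 = -172
  a_8 = 2·-172 + 1·-83 + -2·-44 = -339
  a_9 = 2·-339 + 1·-172 + -2·-83 = -684
  a_10 = 2·-684 + 1·-339 + -2·-172 = -1363
  a_11 = 2·-1363 + 1·-684 + -2·-339 = -2732
  a_12 = 2·-2732 + 1·-1363 + -2·-684 = -5459

2,1,-2 ; -5459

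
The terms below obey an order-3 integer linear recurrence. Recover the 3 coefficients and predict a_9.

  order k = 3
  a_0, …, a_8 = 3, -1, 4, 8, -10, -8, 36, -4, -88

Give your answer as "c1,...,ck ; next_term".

  a_3 = 0·4 + -2·-1 + 2·3 = 8
  a_4 = 0·8 + -2·4 + 2·-1 = -10
  a_5 = 0·-10 + -2·8 + 2·4 = -8
  a_6 = 0·-8 + -2·-10 + 2·8 = 36
  a_7 = 0·36 + -2·-8 + 2·-10 = -4
  a_8 = 0·-4 + -2·36 + 2·-8 = -88
  a_9 = 0·-88 + -2·-4 + 2·36 = 80

0,-2,2 ; 80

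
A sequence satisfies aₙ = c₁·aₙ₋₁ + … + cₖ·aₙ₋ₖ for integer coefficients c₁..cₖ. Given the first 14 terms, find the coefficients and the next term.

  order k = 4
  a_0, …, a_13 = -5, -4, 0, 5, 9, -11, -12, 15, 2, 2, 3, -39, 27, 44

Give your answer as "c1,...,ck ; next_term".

-1,-2,-1,-2 ; -65

  a_4 = -1·5 + -2·0 + -1·-4 + -2·-5 = 9
  a_5 = -1·9 + -2·5 + -1·0 + -2·-4 = -11
  a_6 = -1·-11 + -2·9 + -1·5 + -2·0 = -12
  a_7 = -1·-12 + -2·-11 + -1·9 + -2·5 = 15
  a_8 = -1·15 + -2·-12 + -1·-11 + -2·9 = 2
  a_9 = -1·2 + -2·15 + -1·-12 + -2·-11 = 2
  a_10 = -1·2 + -2·2 + -1·15 + -2·-12 = 3
  a_11 = -1·3 + -2·2 + -1·2 + -2·15 = -39
  a_12 = -1·-39 + -2·3 + -1·2 + -2·2 = 27
  a_13 = -1·27 + -2·-39 + -1·3 + -2·2 = 44
  a_14 = -1·44 + -2·27 + -1·-39 + -2·3 = -65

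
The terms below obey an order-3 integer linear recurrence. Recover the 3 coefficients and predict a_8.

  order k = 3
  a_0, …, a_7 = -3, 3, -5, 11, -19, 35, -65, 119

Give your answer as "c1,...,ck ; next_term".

  a_3 = -1·-5 + 1·3 + -1·-3 = 11
  a_4 = -1·11 + 1·-5 + -1·3 = -19
  a_5 = -1·-19 + 1·11 + -1·-5 = 35
  a_6 = -1·35 + 1·-19 + -1·11 = -65
  a_7 = -1·-65 + 1·35 + -1·-19 = 119
  a_8 = -1·119 + 1·-65 + -1·35 = -219

-1,1,-1 ; -219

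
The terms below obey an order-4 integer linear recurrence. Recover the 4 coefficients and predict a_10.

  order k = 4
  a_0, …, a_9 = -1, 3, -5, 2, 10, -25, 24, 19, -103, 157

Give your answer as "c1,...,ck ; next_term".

-1,-1,2,-1 ; -40

  a_4 = -1·2 + -1·-5 + 2·3 + -1·-1 = 10
  a_5 = -1·10 + -1·2 + 2·-5 + -1·3 = -25
  a_6 = -1·-25 + -1·10 + 2·2 + -1·-5 = 24
  a_7 = -1·24 + -1·-25 + 2·10 + -1·2 = 19
  a_8 = -1·19 + -1·24 + 2·-25 + -1·10 = -103
  a_9 = -1·-103 + -1·19 + 2·24 + -1·-25 = 157
  a_10 = -1·157 + -1·-103 + 2·19 + -1·24 = -40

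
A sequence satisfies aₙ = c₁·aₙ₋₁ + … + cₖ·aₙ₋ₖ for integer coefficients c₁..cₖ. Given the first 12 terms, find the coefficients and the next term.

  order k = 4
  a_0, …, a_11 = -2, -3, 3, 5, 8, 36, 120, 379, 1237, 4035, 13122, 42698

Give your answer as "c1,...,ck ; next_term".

3,0,3,-1 ; 138962

  a_4 = 3·5 + 0·3 + 3·-3 + -1·-2 = 8
  a_5 = 3·8 + 0·5 + 3·3 + -1·-3 = 36
  a_6 = 3·36 + 0·8 + 3·5 + -1·3 = 120
  a_7 = 3·120 + 0·36 + 3·8 + -1·5 = 379
  a_8 = 3·379 + 0·120 + 3·36 + -1·8 = 1237
  a_9 = 3·1237 + 0·379 + 3·120 + -1·36 = 4035
  a_10 = 3·4035 + 0·1237 + 3·379 + -1·120 = 13122
  a_11 = 3·13122 + 0·4035 + 3·1237 + -1·379 = 42698
  a_12 = 3·42698 + 0·13122 + 3·4035 + -1·1237 = 138962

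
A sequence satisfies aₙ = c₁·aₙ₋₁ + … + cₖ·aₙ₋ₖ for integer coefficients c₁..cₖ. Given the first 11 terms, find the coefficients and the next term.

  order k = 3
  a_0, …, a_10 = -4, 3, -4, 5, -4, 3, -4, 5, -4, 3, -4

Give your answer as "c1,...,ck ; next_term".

-1,-1,-1 ; 5

  a_3 = -1·-4 + -1·3 + -1·-4 = 5
  a_4 = -1·5 + -1·-4 + -1·3 = -4
  a_5 = -1·-4 + -1·5 + -1·-4 = 3
  a_6 = -1·3 + -1·-4 + -1·5 = -4
  a_7 = -1·-4 + -1·3 + -1·-4 = 5
  a_8 = -1·5 + -1·-4 + -1·3 = -4
  a_9 = -1·-4 + -1·5 + -1·-4 = 3
  a_10 = -1·3 + -1·-4 + -1·5 = -4
  a_11 = -1·-4 + -1·3 + -1·-4 = 5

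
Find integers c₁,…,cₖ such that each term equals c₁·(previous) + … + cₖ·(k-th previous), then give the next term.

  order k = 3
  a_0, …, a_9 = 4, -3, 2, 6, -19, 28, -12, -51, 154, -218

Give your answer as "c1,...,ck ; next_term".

  a_3 = -2·2 + -2·-3 + 1·4 = 6
  a_4 = -2·6 + -2·2 + 1·-3 = -19
  a_5 = -2·-19 + -2·6 + 1·2 = 28
  a_6 = -2·28 + -2·-19 + 1·6 = -12
  a_7 = -2·-12 + -2·28 + 1·-19 = -51
  a_8 = -2·-51 + -2·-12 + 1·28 = 154
  a_9 = -2·154 + -2·-51 + 1·-12 = -218
  a_10 = -2·-218 + -2·154 + 1·-51 = 77

-2,-2,1 ; 77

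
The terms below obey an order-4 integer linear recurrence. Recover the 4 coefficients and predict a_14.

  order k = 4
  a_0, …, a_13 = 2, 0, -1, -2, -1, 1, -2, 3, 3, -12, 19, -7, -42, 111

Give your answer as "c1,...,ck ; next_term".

-1,-1,2,-2 ; -121

  a_4 = -1·-2 + -1·-1 + 2·0 + -2·2 = -1
  a_5 = -1·-1 + -1·-2 + 2·-1 + -2·0 = 1
  a_6 = -1·1 + -1·-1 + 2·-2 + -2·-1 = -2
  a_7 = -1·-2 + -1·1 + 2·-1 + -2·-2 = 3
  a_8 = -1·3 + -1·-2 + 2·1 + -2·-1 = 3
  a_9 = -1·3 + -1·3 + 2·-2 + -2·1 = -12
  a_10 = -1·-12 + -1·3 + 2·3 + -2·-2 = 19
  a_11 = -1·19 + -1·-12 + 2·3 + -2·3 = -7
  a_12 = -1·-7 + -1·19 + 2·-12 + -2·3 = -42
  a_13 = -1·-42 + -1·-7 + 2·19 + -2·-12 = 111
  a_14 = -1·111 + -1·-42 + 2·-7 + -2·19 = -121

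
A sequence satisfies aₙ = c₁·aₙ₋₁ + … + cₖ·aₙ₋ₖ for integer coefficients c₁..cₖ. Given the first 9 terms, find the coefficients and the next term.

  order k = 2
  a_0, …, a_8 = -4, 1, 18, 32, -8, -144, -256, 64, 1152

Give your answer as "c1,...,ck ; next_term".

  a_2 = 2·1 + -4·-4 = 18
  a_3 = 2·18 + -4·1 = 32
  a_4 = 2·32 + -4·18 = -8
  a_5 = 2·-8 + -4·32 = -144
  a_6 = 2·-144 + -4·-8 = -256
  a_7 = 2·-256 + -4·-144 = 64
  a_8 = 2·64 + -4·-256 = 1152
  a_9 = 2·1152 + -4·64 = 2048

2,-4 ; 2048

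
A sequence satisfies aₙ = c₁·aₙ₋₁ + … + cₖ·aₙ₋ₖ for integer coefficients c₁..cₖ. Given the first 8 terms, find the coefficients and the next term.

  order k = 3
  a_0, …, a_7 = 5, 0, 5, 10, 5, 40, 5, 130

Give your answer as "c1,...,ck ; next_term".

-1,3,3 ; 5

  a_3 = -1·5 + 3·0 + 3·5 = 10
  a_4 = -1·10 + 3·5 + 3·0 = 5
  a_5 = -1·5 + 3·10 + 3·5 = 40
  a_6 = -1·40 + 3·5 + 3·10 = 5
  a_7 = -1·5 + 3·40 + 3·5 = 130
  a_8 = -1·130 + 3·5 + 3·40 = 5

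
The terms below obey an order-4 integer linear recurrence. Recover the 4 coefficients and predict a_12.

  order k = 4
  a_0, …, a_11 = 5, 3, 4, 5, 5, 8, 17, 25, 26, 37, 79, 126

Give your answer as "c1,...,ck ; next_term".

2,-3,4,-1 ; 137

  a_4 = 2·5 + -3·4 + 4·3 + -1·5 = 5
  a_5 = 2·5 + -3·5 + 4·4 + -1·3 = 8
  a_6 = 2·8 + -3·5 + 4·5 + -1·4 = 17
  a_7 = 2·17 + -3·8 + 4·5 + -1·5 = 25
  a_8 = 2·25 + -3·17 + 4·8 + -1·5 = 26
  a_9 = 2·26 + -3·25 + 4·17 + -1·8 = 37
  a_10 = 2·37 + -3·26 + 4·25 + -1·17 = 79
  a_11 = 2·79 + -3·37 + 4·26 + -1·25 = 126
  a_12 = 2·126 + -3·79 + 4·37 + -1·26 = 137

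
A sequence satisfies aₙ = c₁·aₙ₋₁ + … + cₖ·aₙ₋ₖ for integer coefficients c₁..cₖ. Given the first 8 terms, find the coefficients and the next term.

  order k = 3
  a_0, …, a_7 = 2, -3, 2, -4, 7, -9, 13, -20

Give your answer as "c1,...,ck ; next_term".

  a_3 = -1·2 + 0·-3 + -1·2 = -4
  a_4 = -1·-4 + 0·2 + -1·-3 = 7
  a_5 = -1·7 + 0·-4 + -1·2 = -9
  a_6 = -1·-9 + 0·7 + -1·-4 = 13
  a_7 = -1·13 + 0·-9 + -1·7 = -20
  a_8 = -1·-20 + 0·13 + -1·-9 = 29

-1,0,-1 ; 29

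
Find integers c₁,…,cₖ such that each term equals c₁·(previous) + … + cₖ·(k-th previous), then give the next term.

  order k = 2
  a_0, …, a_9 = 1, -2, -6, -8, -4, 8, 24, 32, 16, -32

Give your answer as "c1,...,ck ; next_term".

  a_2 = 2·-2 + -2·1 = -6
  a_3 = 2·-6 + -2·-2 = -8
  a_4 = 2·-8 + -2·-6 = -4
  a_5 = 2·-4 + -2·-8 = 8
  a_6 = 2·8 + -2·-4 = 24
  a_7 = 2·24 + -2·8 = 32
  a_8 = 2·32 + -2·24 = 16
  a_9 = 2·16 + -2·32 = -32
  a_10 = 2·-32 + -2·16 = -96

2,-2 ; -96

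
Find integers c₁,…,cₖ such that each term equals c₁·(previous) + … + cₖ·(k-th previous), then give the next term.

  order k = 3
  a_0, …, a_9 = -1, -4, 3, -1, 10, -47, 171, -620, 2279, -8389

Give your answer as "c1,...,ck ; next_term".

  a_3 = -4·3 + -2·-4 + -3·-1 = -1
  a_4 = -4·-1 + -2·3 + -3·-4 = 10
  a_5 = -4·10 + -2·-1 + -3·3 = -47
  a_6 = -4·-47 + -2·10 + -3·-1 = 171
  a_7 = -4·171 + -2·-47 + -3·10 = -620
  a_8 = -4·-620 + -2·171 + -3·-47 = 2279
  a_9 = -4·2279 + -2·-620 + -3·171 = -8389
  a_10 = -4·-8389 + -2·2279 + -3·-620 = 30858

-4,-2,-3 ; 30858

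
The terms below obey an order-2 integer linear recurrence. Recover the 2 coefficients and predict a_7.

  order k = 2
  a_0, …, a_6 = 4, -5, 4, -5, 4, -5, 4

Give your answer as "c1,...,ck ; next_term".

  a_2 = 0·-5 + 1·4 = 4
  a_3 = 0·4 + 1·-5 = -5
  a_4 = 0·-5 + 1·4 = 4
  a_5 = 0·4 + 1·-5 = -5
  a_6 = 0·-5 + 1·4 = 4
  a_7 = 0·4 + 1·-5 = -5

0,1 ; -5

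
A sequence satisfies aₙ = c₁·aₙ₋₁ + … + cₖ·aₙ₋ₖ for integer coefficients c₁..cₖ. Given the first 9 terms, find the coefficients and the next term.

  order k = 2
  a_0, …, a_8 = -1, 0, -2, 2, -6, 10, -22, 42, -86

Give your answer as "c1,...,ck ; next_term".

  a_2 = -1·0 + 2·-1 = -2
  a_3 = -1·-2 + 2·0 = 2
  a_4 = -1·2 + 2·-2 = -6
  a_5 = -1·-6 + 2·2 = 10
  a_6 = -1·10 + 2·-6 = -22
  a_7 = -1·-22 + 2·10 = 42
  a_8 = -1·42 + 2·-22 = -86
  a_9 = -1·-86 + 2·42 = 170

-1,2 ; 170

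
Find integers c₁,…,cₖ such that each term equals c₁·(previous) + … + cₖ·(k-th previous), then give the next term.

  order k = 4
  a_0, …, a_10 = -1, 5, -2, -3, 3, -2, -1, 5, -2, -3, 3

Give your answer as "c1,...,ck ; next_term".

  a_4 = 0·-3 + -1·-2 + 0·5 + -1·-1 = 3
  a_5 = 0·3 + -1·-3 + 0·-2 + -1·5 = -2
  a_6 = 0·-2 + -1·3 + 0·-3 + -1·-2 = -1
  a_7 = 0·-1 + -1·-2 + 0·3 + -1·-3 = 5
  a_8 = 0·5 + -1·-1 + 0·-2 + -1·3 = -2
  a_9 = 0·-2 + -1·5 + 0·-1 + -1·-2 = -3
  a_10 = 0·-3 + -1·-2 + 0·5 + -1·-1 = 3
  a_11 = 0·3 + -1·-3 + 0·-2 + -1·5 = -2

0,-1,0,-1 ; -2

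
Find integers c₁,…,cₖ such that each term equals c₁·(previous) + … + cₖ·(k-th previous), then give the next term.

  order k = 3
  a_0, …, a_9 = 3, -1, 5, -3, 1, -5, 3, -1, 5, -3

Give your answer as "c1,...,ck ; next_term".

  a_3 = 0·5 + 0·-1 + -1·3 = -3
  a_4 = 0·-3 + 0·5 + -1·-1 = 1
  a_5 = 0·1 + 0·-3 + -1·5 = -5
  a_6 = 0·-5 + 0·1 + -1·-3 = 3
  a_7 = 0·3 + 0·-5 + -1·1 = -1
  a_8 = 0·-1 + 0·3 + -1·-5 = 5
  a_9 = 0·5 + 0·-1 + -1·3 = -3
  a_10 = 0·-3 + 0·5 + -1·-1 = 1

0,0,-1 ; 1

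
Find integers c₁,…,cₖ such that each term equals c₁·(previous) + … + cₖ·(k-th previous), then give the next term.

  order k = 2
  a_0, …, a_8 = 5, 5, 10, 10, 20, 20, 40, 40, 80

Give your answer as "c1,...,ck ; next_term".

0,2 ; 80

  a_2 = 0·5 + 2·5 = 10
  a_3 = 0·10 + 2·5 = 10
  a_4 = 0·10 + 2·10 = 20
  a_5 = 0·20 + 2·10 = 20
  a_6 = 0·20 + 2·20 = 40
  a_7 = 0·40 + 2·20 = 40
  a_8 = 0·40 + 2·40 = 80
  a_9 = 0·80 + 2·40 = 80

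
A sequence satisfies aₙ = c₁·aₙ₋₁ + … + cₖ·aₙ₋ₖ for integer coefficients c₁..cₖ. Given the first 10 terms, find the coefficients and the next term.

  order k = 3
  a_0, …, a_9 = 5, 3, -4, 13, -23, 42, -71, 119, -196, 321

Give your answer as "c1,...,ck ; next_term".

-2,0,1 ; -523

  a_3 = -2·-4 + 0·3 + 1·5 = 13
  a_4 = -2·13 + 0·-4 + 1·3 = -23
  a_5 = -2·-23 + 0·13 + 1·-4 = 42
  a_6 = -2·42 + 0·-23 + 1·13 = -71
  a_7 = -2·-71 + 0·42 + 1·-23 = 119
  a_8 = -2·119 + 0·-71 + 1·42 = -196
  a_9 = -2·-196 + 0·119 + 1·-71 = 321
  a_10 = -2·321 + 0·-196 + 1·119 = -523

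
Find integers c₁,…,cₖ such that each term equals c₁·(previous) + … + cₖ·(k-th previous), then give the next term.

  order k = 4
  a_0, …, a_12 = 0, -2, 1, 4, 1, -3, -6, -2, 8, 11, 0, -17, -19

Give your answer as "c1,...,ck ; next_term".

0,-1,-1,-1 ; 6

  a_4 = 0·4 + -1·1 + -1·-2 + -1·0 = 1
  a_5 = 0·1 + -1·4 + -1·1 + -1·-2 = -3
  a_6 = 0·-3 + -1·1 + -1·4 + -1·1 = -6
  a_7 = 0·-6 + -1·-3 + -1·1 + -1·4 = -2
  a_8 = 0·-2 + -1·-6 + -1·-3 + -1·1 = 8
  a_9 = 0·8 + -1·-2 + -1·-6 + -1·-3 = 11
  a_10 = 0·11 + -1·8 + -1·-2 + -1·-6 = 0
  a_11 = 0·0 + -1·11 + -1·8 + -1·-2 = -17
  a_12 = 0·-17 + -1·0 + -1·11 + -1·8 = -19
  a_13 = 0·-19 + -1·-17 + -1·0 + -1·11 = 6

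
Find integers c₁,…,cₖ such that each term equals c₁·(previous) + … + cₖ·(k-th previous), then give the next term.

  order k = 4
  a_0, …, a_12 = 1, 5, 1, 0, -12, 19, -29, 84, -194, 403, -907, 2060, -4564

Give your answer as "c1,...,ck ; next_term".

-1,1,-3,2 ; 10151

  a_4 = -1·0 + 1·1 + -3·5 + 2·1 = -12
  a_5 = -1·-12 + 1·0 + -3·1 + 2·5 = 19
  a_6 = -1·19 + 1·-12 + -3·0 + 2·1 = -29
  a_7 = -1·-29 + 1·19 + -3·-12 + 2·0 = 84
  a_8 = -1·84 + 1·-29 + -3·19 + 2·-12 = -194
  a_9 = -1·-194 + 1·84 + -3·-29 + 2·19 = 403
  a_10 = -1·403 + 1·-194 + -3·84 + 2·-29 = -907
  a_11 = -1·-907 + 1·403 + -3·-194 + 2·84 = 2060
  a_12 = -1·2060 + 1·-907 + -3·403 + 2·-194 = -4564
  a_13 = -1·-4564 + 1·2060 + -3·-907 + 2·403 = 10151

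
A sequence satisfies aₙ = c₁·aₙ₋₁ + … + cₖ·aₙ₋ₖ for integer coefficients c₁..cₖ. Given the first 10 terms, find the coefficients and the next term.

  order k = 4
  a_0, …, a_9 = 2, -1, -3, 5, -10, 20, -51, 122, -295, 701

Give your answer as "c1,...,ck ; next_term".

-2,1,1,2 ; -1677

  a_4 = -2·5 + 1·-3 + 1·-1 + 2·2 = -10
  a_5 = -2·-10 + 1·5 + 1·-3 + 2·-1 = 20
  a_6 = -2·20 + 1·-10 + 1·5 + 2·-3 = -51
  a_7 = -2·-51 + 1·20 + 1·-10 + 2·5 = 122
  a_8 = -2·122 + 1·-51 + 1·20 + 2·-10 = -295
  a_9 = -2·-295 + 1·122 + 1·-51 + 2·20 = 701
  a_10 = -2·701 + 1·-295 + 1·122 + 2·-51 = -1677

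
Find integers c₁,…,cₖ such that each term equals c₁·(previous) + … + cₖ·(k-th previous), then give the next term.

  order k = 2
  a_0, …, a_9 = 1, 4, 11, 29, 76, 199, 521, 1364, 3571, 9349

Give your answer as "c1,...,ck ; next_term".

3,-1 ; 24476

  a_2 = 3·4 + -1·1 = 11
  a_3 = 3·11 + -1·4 = 29
  a_4 = 3·29 + -1·11 = 76
  a_5 = 3·76 + -1·29 = 199
  a_6 = 3·199 + -1·76 = 521
  a_7 = 3·521 + -1·199 = 1364
  a_8 = 3·1364 + -1·521 = 3571
  a_9 = 3·3571 + -1·1364 = 9349
  a_10 = 3·9349 + -1·3571 = 24476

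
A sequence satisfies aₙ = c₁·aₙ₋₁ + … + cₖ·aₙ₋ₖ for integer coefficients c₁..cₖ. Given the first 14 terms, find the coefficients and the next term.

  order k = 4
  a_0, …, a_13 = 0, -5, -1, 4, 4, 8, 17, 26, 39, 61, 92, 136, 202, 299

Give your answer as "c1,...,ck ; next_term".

2,-1,1,-1 ; 440

  a_4 = 2·4 + -1·-1 + 1·-5 + -1·0 = 4
  a_5 = 2·4 + -1·4 + 1·-1 + -1·-5 = 8
  a_6 = 2·8 + -1·4 + 1·4 + -1·-1 = 17
  a_7 = 2·17 + -1·8 + 1·4 + -1·4 = 26
  a_8 = 2·26 + -1·17 + 1·8 + -1·4 = 39
  a_9 = 2·39 + -1·26 + 1·17 + -1·8 = 61
  a_10 = 2·61 + -1·39 + 1·26 + -1·17 = 92
  a_11 = 2·92 + -1·61 + 1·39 + -1·26 = 136
  a_12 = 2·136 + -1·92 + 1·61 + -1·39 = 202
  a_13 = 2·202 + -1·136 + 1·92 + -1·61 = 299
  a_14 = 2·299 + -1·202 + 1·136 + -1·92 = 440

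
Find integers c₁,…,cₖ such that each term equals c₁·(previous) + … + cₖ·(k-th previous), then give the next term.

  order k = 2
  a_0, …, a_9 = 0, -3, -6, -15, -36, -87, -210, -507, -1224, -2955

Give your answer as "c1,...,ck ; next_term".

2,1 ; -7134

  a_2 = 2·-3 + 1·0 = -6
  a_3 = 2·-6 + 1·-3 = -15
  a_4 = 2·-15 + 1·-6 = -36
  a_5 = 2·-36 + 1·-15 = -87
  a_6 = 2·-87 + 1·-36 = -210
  a_7 = 2·-210 + 1·-87 = -507
  a_8 = 2·-507 + 1·-210 = -1224
  a_9 = 2·-1224 + 1·-507 = -2955
  a_10 = 2·-2955 + 1·-1224 = -7134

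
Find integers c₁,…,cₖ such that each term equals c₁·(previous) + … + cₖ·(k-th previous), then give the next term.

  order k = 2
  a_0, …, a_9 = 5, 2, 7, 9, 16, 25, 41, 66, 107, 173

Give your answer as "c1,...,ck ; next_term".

  a_2 = 1·2 + 1·5 = 7
  a_3 = 1·7 + 1·2 = 9
  a_4 = 1·9 + 1·7 = 16
  a_5 = 1·16 + 1·9 = 25
  a_6 = 1·25 + 1·16 = 41
  a_7 = 1·41 + 1·25 = 66
  a_8 = 1·66 + 1·41 = 107
  a_9 = 1·107 + 1·66 = 173
  a_10 = 1·173 + 1·107 = 280

1,1 ; 280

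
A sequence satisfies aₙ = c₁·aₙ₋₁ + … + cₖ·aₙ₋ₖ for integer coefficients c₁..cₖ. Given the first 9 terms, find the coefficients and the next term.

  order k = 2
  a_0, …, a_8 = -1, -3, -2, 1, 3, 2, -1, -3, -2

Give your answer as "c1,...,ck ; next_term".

1,-1 ; 1

  a_2 = 1·-3 + -1·-1 = -2
  a_3 = 1·-2 + -1·-3 = 1
  a_4 = 1·1 + -1·-2 = 3
  a_5 = 1·3 + -1·1 = 2
  a_6 = 1·2 + -1·3 = -1
  a_7 = 1·-1 + -1·2 = -3
  a_8 = 1·-3 + -1·-1 = -2
  a_9 = 1·-2 + -1·-3 = 1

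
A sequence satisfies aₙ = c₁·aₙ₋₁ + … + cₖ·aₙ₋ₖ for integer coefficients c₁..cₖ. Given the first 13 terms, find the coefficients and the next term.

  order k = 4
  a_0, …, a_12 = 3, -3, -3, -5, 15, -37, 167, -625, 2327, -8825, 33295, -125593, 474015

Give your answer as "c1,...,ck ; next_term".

  a_4 = -3·-5 + 2·-3 + -4·-3 + -2·3 = 15
  a_5 = -3·15 + 2·-5 + -4·-3 + -2·-3 = -37
  a_6 = -3·-37 + 2·15 + -4·-5 + -2·-3 = 167
  a_7 = -3·167 + 2·-37 + -4·15 + -2·-5 = -625
  a_8 = -3·-625 + 2·167 + -4·-37 + -2·15 = 2327
  a_9 = -3·2327 + 2·-625 + -4·167 + -2·-37 = -8825
  a_10 = -3·-8825 + 2·2327 + -4·-625 + -2·167 = 33295
  a_11 = -3·33295 + 2·-8825 + -4·2327 + -2·-625 = -125593
  a_12 = -3·-125593 + 2·33295 + -4·-8825 + -2·2327 = 474015
  a_13 = -3·474015 + 2·-125593 + -4·33295 + -2·-8825 = -1788761

-3,2,-4,-2 ; -1788761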